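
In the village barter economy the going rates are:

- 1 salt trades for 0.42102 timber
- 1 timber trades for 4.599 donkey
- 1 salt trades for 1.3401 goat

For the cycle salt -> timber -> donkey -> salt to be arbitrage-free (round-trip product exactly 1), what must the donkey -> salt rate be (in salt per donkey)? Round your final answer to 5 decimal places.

Known legs of the cycle: 0.42102 × 4.599 = 1.93627098
For no arbitrage the full-cycle product must be 1, so the missing rate is 1 / 1.93627098 ≈ 0.5164566.

0.51646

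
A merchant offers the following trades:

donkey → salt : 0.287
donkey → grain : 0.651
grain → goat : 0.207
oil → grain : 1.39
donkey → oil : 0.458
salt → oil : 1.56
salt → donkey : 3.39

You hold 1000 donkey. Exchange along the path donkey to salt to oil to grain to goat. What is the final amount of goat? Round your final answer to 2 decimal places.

128.82

1000 donkey × 0.287 = 287 salt
287 salt × 1.56 = 447.72 oil
447.72 oil × 1.39 = 622.3308 grain
622.3308 grain × 0.207 = 128.8224756 goat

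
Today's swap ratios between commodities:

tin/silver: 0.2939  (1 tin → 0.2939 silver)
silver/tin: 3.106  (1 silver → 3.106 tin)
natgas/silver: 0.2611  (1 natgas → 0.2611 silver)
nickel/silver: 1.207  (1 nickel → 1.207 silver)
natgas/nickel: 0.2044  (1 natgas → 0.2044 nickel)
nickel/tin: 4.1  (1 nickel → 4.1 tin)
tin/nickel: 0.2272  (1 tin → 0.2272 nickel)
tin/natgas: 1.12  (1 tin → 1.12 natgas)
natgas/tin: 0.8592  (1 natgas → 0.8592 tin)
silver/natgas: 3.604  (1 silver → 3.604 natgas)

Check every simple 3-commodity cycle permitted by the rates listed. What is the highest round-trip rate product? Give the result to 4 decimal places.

0.9386

nickel→tin→natgas→nickel: 4.1 × 1.12 × 0.2044 = 0.93860
silver→natgas→tin→silver: 3.604 × 0.8592 × 0.2939 = 0.91008
silver→tin→natgas→silver: 3.106 × 1.12 × 0.2611 = 0.90829
nickel→silver→natgas→nickel: 1.207 × 3.604 × 0.2044 = 0.88915
nickel→silver→tin→nickel: 1.207 × 3.106 × 0.2272 = 0.85176
Maximum is nickel→tin→natgas→nickel at 0.9386; no arbitrage — every cycle loses value.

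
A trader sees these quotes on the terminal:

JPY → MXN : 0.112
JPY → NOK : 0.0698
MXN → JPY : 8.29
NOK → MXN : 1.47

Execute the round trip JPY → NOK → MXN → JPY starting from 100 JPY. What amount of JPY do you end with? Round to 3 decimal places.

100 JPY × 0.0698 = 6.98 NOK
6.98 NOK × 1.47 = 10.2606 MXN
10.2606 MXN × 8.29 = 85.060374 JPY

85.060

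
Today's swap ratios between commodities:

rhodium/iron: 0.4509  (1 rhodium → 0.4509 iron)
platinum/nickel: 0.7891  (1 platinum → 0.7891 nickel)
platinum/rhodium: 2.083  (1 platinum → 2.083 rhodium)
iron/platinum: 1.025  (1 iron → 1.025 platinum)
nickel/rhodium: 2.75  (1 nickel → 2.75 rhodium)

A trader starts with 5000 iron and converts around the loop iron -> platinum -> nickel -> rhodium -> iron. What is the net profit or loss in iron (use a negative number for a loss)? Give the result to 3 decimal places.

5000 iron × 1.025 = 5125 platinum
5125 platinum × 0.7891 = 4044.1375 nickel
4044.1375 nickel × 2.75 = 11121.378125 rhodium
11121.378125 rhodium × 0.4509 = 5014.6293965625 iron
Net change: 5014.6293965625 − 5000 = 14.6293965625 iron

14.629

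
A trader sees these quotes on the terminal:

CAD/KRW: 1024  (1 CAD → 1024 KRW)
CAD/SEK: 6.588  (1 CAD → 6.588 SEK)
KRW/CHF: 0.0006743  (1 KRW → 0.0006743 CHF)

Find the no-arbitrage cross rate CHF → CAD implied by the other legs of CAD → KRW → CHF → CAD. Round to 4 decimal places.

1.4483

Known legs of the cycle: 1024 × 0.0006743 = 0.6904832
For no arbitrage the full-cycle product must be 1, so the missing rate is 1 / 0.6904832 ≈ 1.448261.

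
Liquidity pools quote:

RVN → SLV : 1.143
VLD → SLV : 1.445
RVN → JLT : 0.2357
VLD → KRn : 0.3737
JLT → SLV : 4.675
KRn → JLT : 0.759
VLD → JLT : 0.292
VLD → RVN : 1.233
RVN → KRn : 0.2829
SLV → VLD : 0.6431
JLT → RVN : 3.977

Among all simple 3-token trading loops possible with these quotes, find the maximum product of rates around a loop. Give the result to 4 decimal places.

VLD→RVN→SLV→VLD: 1.233 × 1.143 × 0.6431 = 0.90633
JLT→SLV→VLD→JLT: 4.675 × 0.6431 × 0.292 = 0.87790
JLT→RVN→KRn→JLT: 3.977 × 0.2829 × 0.759 = 0.85395
Maximum is VLD→RVN→SLV→VLD at 0.9063; no arbitrage — every cycle loses value.

0.9063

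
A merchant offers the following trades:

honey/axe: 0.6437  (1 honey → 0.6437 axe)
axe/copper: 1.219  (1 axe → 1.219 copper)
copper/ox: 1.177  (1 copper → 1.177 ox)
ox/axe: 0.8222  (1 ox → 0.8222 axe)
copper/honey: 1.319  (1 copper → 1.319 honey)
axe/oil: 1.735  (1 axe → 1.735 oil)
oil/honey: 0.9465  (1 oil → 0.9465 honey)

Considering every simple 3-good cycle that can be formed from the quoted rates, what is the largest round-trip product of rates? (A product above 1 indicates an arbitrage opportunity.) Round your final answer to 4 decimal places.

copper→ox→axe→copper: 1.177 × 0.8222 × 1.219 = 1.17966
honey→axe→oil→honey: 0.6437 × 1.735 × 0.9465 = 1.05707
honey→axe→copper→honey: 0.6437 × 1.219 × 1.319 = 1.03498
Maximum is copper→ox→axe→copper at 1.1797; arbitrage exists.

1.1797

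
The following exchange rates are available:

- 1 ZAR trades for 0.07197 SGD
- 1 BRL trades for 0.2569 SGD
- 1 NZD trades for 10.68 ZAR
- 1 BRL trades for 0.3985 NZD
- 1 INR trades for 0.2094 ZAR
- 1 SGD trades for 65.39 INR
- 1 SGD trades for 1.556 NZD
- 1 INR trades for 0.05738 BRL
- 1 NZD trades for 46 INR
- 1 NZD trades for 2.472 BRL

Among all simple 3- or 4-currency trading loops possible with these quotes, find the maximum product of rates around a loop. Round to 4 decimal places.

NZD→ZAR→SGD→NZD: 10.68 × 0.07197 × 1.556 = 1.19600
NZD→INR→ZAR→SGD→NZD: 46 × 0.2094 × 0.07197 × 1.556 = 1.07869
NZD→INR→BRL→SGD→NZD: 46 × 0.05738 × 0.2569 × 1.556 = 1.05510
NZD→INR→BRL→NZD: 46 × 0.05738 × 0.3985 = 1.05183
NZD→BRL→SGD→NZD: 2.472 × 0.2569 × 1.556 = 0.98815
SGD→INR→ZAR→SGD: 65.39 × 0.2094 × 0.07197 = 0.98546
SGD→INR→BRL→SGD: 65.39 × 0.05738 × 0.2569 = 0.96391
Maximum is NZD→ZAR→SGD→NZD at 1.1960; arbitrage exists.

1.1960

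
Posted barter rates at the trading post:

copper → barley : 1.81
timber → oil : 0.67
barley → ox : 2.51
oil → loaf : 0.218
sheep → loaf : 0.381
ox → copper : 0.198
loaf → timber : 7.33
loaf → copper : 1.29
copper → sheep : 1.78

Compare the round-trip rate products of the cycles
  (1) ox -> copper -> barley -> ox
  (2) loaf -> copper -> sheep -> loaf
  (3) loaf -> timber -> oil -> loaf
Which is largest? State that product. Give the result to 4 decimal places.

1.0706

(1) 0.198 × 1.81 × 2.51 = 0.89953
(2) 1.29 × 1.78 × 0.381 = 0.87485
(3) 7.33 × 0.67 × 0.218 = 1.07062
Highest is cycle (3) at 1.0706 (>1, arbitrage).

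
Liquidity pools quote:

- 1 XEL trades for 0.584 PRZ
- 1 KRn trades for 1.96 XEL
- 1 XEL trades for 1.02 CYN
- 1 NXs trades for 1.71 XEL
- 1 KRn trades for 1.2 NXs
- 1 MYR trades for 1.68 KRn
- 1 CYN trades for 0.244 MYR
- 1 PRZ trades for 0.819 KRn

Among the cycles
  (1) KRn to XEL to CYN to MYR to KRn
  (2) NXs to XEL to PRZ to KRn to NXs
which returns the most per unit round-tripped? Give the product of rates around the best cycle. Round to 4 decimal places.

0.9815

(1) 1.96 × 1.02 × 0.244 × 1.68 = 0.81951
(2) 1.71 × 0.584 × 0.819 × 1.2 = 0.98146
Highest is cycle (2) at 0.9815 (≤1, no arbitrage).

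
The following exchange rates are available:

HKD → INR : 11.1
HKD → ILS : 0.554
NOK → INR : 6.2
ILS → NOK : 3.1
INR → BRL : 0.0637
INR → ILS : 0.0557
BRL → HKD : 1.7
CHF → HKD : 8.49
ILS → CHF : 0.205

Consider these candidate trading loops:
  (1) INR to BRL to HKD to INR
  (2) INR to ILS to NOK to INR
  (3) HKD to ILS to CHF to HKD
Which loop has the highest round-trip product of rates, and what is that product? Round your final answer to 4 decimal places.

(1) 0.0637 × 1.7 × 11.1 = 1.20202
(2) 0.0557 × 3.1 × 6.2 = 1.07055
(3) 0.554 × 0.205 × 8.49 = 0.96421
Highest is cycle (1) at 1.2020 (>1, arbitrage).

1.2020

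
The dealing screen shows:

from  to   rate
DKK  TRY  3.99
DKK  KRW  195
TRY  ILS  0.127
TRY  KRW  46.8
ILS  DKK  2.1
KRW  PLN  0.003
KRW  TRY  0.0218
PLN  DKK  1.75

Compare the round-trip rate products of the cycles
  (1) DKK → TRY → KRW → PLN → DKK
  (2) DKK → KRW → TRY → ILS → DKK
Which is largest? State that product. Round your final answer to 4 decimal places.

(1) 3.99 × 46.8 × 0.003 × 1.75 = 0.98034
(2) 195 × 0.0218 × 0.127 × 2.1 = 1.13374
Highest is cycle (2) at 1.1337 (>1, arbitrage).

1.1337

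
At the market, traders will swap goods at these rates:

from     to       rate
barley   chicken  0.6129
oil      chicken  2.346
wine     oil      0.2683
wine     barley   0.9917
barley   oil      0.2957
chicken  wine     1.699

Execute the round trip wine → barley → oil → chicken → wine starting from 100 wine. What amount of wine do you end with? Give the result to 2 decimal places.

100 wine × 0.9917 = 99.17 barley
99.17 barley × 0.2957 = 29.324569 oil
29.324569 oil × 2.346 = 68.795438874 chicken
68.795438874 chicken × 1.699 = 116.883450646926 wine

116.88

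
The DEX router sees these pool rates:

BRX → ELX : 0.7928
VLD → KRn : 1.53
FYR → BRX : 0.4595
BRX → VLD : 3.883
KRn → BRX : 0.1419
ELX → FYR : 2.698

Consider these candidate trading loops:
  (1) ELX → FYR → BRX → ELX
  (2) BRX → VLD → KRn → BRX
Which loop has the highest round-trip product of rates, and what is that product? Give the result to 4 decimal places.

0.9829

(1) 2.698 × 0.4595 × 0.7928 = 0.98286
(2) 3.883 × 1.53 × 0.1419 = 0.84303
Highest is cycle (1) at 0.9829 (≤1, no arbitrage).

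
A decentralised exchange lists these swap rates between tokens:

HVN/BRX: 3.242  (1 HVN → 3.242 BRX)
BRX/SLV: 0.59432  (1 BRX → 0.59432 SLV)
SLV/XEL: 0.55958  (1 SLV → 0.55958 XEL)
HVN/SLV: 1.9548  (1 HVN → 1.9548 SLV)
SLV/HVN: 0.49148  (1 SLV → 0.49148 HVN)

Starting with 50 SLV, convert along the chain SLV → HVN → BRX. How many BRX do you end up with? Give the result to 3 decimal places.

50 SLV × 0.49148 = 24.574 HVN
24.574 HVN × 3.242 = 79.668908 BRX

79.669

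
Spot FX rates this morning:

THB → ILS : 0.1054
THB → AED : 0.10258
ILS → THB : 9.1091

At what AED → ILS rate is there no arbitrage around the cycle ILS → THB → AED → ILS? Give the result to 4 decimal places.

1.0702

Known legs of the cycle: 9.1091 × 0.10258 = 0.934411478
For no arbitrage the full-cycle product must be 1, so the missing rate is 1 / 0.934411478 ≈ 1.070192.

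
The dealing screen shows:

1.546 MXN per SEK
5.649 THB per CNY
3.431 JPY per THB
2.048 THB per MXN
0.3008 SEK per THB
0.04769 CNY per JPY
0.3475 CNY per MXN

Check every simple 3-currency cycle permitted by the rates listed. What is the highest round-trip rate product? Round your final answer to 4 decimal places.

0.9524

SEK→MXN→THB→SEK: 1.546 × 2.048 × 0.3008 = 0.95240
THB→JPY→CNY→THB: 3.431 × 0.04769 × 5.649 = 0.92431
Maximum is SEK→MXN→THB→SEK at 0.9524; no arbitrage — every cycle loses value.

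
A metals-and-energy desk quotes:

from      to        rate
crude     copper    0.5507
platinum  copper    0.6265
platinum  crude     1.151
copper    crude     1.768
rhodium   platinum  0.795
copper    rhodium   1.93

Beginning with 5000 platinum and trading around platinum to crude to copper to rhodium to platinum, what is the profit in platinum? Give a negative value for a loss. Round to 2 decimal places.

5000 platinum × 1.151 = 5755 crude
5755 crude × 0.5507 = 3169.2785 copper
3169.2785 copper × 1.93 = 6116.707505 rhodium
6116.707505 rhodium × 0.795 = 4862.782466475 platinum
Net change: 4862.782466475 − 5000 = -137.217533525 platinum

-137.22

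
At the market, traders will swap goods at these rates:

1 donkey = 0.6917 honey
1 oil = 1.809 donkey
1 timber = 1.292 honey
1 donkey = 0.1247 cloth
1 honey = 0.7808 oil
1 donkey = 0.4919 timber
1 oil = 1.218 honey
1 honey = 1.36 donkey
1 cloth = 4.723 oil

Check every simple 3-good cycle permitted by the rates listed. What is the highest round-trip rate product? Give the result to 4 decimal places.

1.0654

cloth→oil→donkey→cloth: 4.723 × 1.809 × 0.1247 = 1.06543
donkey→honey→oil→donkey: 0.6917 × 0.7808 × 1.809 = 0.97700
donkey→timber→honey→donkey: 0.4919 × 1.292 × 1.36 = 0.86433
Maximum is cloth→oil→donkey→cloth at 1.0654; arbitrage exists.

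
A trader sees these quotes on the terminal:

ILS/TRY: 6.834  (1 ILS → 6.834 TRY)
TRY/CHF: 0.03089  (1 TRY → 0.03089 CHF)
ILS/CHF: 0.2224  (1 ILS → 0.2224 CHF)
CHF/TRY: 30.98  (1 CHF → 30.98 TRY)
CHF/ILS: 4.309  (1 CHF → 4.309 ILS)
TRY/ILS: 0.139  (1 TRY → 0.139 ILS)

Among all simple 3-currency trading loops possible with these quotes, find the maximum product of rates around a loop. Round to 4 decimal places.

0.9577

TRY→ILS→CHF→TRY: 0.139 × 0.2224 × 30.98 = 0.95770
TRY→CHF→ILS→TRY: 0.03089 × 4.309 × 6.834 = 0.90964
Maximum is TRY→ILS→CHF→TRY at 0.9577; no arbitrage — every cycle loses value.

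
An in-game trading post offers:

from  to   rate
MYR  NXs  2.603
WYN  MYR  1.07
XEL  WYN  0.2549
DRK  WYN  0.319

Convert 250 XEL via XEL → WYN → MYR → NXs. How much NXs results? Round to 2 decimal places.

177.49

250 XEL × 0.2549 = 63.725 WYN
63.725 WYN × 1.07 = 68.18575 MYR
68.18575 MYR × 2.603 = 177.48750725 NXs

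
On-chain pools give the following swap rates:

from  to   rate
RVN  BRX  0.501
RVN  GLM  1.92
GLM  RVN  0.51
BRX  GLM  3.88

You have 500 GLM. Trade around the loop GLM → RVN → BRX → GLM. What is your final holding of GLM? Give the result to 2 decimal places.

500 GLM × 0.51 = 255 RVN
255 RVN × 0.501 = 127.755 BRX
127.755 BRX × 3.88 = 495.6894 GLM

495.69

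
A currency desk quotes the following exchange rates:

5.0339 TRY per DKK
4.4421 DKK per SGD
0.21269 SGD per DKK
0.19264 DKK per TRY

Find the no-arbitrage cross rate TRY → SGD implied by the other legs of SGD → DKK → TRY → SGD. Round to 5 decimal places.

0.04472

Known legs of the cycle: 4.4421 × 5.0339 = 22.36108719
For no arbitrage the full-cycle product must be 1, so the missing rate is 1 / 22.36108719 ≈ 0.0447205.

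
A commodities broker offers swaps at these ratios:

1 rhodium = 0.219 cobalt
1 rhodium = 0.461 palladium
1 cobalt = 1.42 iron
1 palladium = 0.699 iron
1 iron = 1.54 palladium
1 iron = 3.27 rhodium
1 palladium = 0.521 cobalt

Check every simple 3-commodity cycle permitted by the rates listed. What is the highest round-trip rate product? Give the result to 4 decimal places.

palladium→cobalt→iron→palladium: 0.521 × 1.42 × 1.54 = 1.13932
rhodium→palladium→iron→rhodium: 0.461 × 0.699 × 3.27 = 1.05372
rhodium→cobalt→iron→rhodium: 0.219 × 1.42 × 3.27 = 1.01690
Maximum is palladium→cobalt→iron→palladium at 1.1393; arbitrage exists.

1.1393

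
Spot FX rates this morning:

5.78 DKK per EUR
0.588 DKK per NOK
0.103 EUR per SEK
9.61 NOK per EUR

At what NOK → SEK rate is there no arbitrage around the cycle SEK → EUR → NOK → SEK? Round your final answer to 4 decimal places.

1.0103

Known legs of the cycle: 0.103 × 9.61 = 0.98983
For no arbitrage the full-cycle product must be 1, so the missing rate is 1 / 0.98983 ≈ 1.010274.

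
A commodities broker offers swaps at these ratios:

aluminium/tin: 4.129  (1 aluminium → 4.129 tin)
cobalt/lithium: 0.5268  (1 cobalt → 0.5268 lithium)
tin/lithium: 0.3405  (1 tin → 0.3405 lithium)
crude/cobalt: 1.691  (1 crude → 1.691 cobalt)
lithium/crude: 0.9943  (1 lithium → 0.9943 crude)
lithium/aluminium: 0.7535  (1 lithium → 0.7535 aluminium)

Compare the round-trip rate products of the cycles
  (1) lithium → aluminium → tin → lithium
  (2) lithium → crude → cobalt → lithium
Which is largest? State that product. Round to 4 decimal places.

(1) 0.7535 × 4.129 × 0.3405 = 1.05936
(2) 0.9943 × 1.691 × 0.5268 = 0.88574
Highest is cycle (1) at 1.0594 (>1, arbitrage).

1.0594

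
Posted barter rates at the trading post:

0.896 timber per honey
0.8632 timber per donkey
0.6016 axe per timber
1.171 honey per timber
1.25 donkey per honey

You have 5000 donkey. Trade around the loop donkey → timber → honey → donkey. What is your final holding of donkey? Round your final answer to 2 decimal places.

6317.55

5000 donkey × 0.8632 = 4316 timber
4316 timber × 1.171 = 5054.036 honey
5054.036 honey × 1.25 = 6317.545 donkey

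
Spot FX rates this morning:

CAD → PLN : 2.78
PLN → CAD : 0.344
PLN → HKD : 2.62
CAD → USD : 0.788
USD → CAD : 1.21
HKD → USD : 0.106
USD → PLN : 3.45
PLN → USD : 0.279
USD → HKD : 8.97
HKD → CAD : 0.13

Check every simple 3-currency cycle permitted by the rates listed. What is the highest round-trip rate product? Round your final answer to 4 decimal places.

PLN→HKD→USD→PLN: 2.62 × 0.106 × 3.45 = 0.95813
CAD→PLN→HKD→CAD: 2.78 × 2.62 × 0.13 = 0.94687
CAD→PLN→USD→CAD: 2.78 × 0.279 × 1.21 = 0.93850
CAD→USD→PLN→CAD: 0.788 × 3.45 × 0.344 = 0.93520
CAD→USD→HKD→CAD: 0.788 × 8.97 × 0.13 = 0.91889
Maximum is PLN→HKD→USD→PLN at 0.9581; no arbitrage — every cycle loses value.

0.9581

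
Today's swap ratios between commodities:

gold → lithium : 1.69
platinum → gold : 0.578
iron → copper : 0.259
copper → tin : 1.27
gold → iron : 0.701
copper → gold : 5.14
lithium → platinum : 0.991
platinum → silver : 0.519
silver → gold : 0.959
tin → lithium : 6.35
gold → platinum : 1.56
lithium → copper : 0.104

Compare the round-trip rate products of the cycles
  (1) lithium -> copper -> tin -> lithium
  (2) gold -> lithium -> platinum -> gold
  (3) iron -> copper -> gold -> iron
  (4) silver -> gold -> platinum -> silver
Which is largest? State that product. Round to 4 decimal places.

(1) 0.104 × 1.27 × 6.35 = 0.83871
(2) 1.69 × 0.991 × 0.578 = 0.96803
(3) 0.259 × 5.14 × 0.701 = 0.93321
(4) 0.959 × 1.56 × 0.519 = 0.77644
Highest is cycle (2) at 0.9680 (≤1, no arbitrage).

0.9680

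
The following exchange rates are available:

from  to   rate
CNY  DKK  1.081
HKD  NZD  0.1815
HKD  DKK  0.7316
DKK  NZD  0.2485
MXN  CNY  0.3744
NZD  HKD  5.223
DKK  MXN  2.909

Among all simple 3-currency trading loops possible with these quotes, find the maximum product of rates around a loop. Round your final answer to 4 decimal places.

1.1773

CNY→DKK→MXN→CNY: 1.081 × 2.909 × 0.3744 = 1.17735
DKK→NZD→HKD→DKK: 0.2485 × 5.223 × 0.7316 = 0.94955
Maximum is CNY→DKK→MXN→CNY at 1.1773; arbitrage exists.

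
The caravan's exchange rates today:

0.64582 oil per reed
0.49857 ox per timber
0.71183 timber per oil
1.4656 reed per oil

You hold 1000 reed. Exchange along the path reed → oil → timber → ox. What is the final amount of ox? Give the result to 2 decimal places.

229.20

1000 reed × 0.64582 = 645.82 oil
645.82 oil × 0.71183 = 459.7140506 timber
459.7140506 timber × 0.49857 = 229.199634207642 ox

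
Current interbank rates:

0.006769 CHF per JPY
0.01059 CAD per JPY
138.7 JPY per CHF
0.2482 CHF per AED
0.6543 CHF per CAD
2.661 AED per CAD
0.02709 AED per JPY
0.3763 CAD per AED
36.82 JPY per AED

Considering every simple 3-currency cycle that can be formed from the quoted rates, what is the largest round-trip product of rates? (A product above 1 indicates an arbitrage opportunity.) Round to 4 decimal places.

1.0376

JPY→CAD→AED→JPY: 0.01059 × 2.661 × 36.82 = 1.03759
JPY→CAD→CHF→JPY: 0.01059 × 0.6543 × 138.7 = 0.96106
JPY→AED→CHF→JPY: 0.02709 × 0.2482 × 138.7 = 0.93258
Maximum is JPY→CAD→AED→JPY at 1.0376; arbitrage exists.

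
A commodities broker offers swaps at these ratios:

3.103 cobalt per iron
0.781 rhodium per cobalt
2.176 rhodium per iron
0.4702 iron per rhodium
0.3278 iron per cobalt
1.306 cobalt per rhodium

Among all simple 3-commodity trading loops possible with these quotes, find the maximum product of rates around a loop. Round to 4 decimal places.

rhodium→iron→cobalt→rhodium: 0.4702 × 3.103 × 0.781 = 1.13950
rhodium→cobalt→iron→rhodium: 1.306 × 0.3278 × 2.176 = 0.93156
Maximum is rhodium→iron→cobalt→rhodium at 1.1395; arbitrage exists.

1.1395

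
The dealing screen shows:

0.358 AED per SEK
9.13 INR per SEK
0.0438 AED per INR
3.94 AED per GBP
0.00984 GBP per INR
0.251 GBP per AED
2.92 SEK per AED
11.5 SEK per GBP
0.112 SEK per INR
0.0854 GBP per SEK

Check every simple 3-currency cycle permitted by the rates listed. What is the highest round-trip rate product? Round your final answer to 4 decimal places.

1.1677

INR→AED→SEK→INR: 0.0438 × 2.92 × 9.13 = 1.16769
AED→GBP→SEK→AED: 0.251 × 11.5 × 0.358 = 1.03337
INR→GBP→SEK→INR: 0.00984 × 11.5 × 9.13 = 1.03315
AED→SEK→GBP→AED: 2.92 × 0.0854 × 3.94 = 0.98251
Maximum is INR→AED→SEK→INR at 1.1677; arbitrage exists.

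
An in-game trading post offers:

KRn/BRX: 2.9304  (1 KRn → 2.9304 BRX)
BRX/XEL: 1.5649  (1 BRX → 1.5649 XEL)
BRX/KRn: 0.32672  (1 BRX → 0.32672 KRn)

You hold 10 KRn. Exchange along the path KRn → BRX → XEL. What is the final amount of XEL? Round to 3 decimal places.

10 KRn × 2.9304 = 29.304 BRX
29.304 BRX × 1.5649 = 45.8578296 XEL

45.858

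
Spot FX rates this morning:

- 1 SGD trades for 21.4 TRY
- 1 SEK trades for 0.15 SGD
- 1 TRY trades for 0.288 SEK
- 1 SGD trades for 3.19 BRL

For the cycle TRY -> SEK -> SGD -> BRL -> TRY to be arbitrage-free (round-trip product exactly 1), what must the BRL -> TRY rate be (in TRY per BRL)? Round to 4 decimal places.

7.2565

Known legs of the cycle: 0.288 × 0.15 × 3.19 = 0.137808
For no arbitrage the full-cycle product must be 1, so the missing rate is 1 / 0.137808 ≈ 7.256473.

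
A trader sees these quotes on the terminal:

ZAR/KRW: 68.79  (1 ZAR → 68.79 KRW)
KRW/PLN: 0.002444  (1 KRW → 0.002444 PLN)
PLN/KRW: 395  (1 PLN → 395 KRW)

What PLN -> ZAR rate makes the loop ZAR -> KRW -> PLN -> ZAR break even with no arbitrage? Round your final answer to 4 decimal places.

Known legs of the cycle: 68.79 × 0.002444 = 0.16812276
For no arbitrage the full-cycle product must be 1, so the missing rate is 1 / 0.16812276 ≈ 5.948035.

5.9480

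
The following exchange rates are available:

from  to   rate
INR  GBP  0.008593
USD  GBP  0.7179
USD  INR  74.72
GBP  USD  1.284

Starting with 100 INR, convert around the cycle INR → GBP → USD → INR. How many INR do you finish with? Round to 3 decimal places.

82.442

100 INR × 0.008593 = 0.8593 GBP
0.8593 GBP × 1.284 = 1.1033412 USD
1.1033412 USD × 74.72 = 82.441654464 INR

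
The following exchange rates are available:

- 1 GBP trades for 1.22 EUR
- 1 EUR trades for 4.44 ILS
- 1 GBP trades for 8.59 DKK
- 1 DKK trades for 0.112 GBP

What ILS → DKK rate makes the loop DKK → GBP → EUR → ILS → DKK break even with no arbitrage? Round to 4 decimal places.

Known legs of the cycle: 0.112 × 1.22 × 4.44 = 0.6066816
For no arbitrage the full-cycle product must be 1, so the missing rate is 1 / 0.6066816 ≈ 1.648311.

1.6483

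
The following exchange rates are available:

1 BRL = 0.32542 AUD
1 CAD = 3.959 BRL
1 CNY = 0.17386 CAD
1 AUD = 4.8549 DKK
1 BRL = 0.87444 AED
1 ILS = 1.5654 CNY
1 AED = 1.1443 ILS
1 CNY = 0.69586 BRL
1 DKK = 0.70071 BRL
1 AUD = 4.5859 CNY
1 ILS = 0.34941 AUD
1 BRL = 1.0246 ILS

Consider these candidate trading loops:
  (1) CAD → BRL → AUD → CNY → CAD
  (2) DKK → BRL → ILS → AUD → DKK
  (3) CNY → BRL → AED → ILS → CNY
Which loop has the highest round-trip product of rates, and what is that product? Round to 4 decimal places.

(1) 3.959 × 0.32542 × 4.5859 × 0.17386 = 1.02720
(2) 0.70071 × 1.0246 × 0.34941 × 4.8549 = 1.21789
(3) 0.69586 × 0.87444 × 1.1443 × 1.5654 = 1.08998
Highest is cycle (2) at 1.2179 (>1, arbitrage).

1.2179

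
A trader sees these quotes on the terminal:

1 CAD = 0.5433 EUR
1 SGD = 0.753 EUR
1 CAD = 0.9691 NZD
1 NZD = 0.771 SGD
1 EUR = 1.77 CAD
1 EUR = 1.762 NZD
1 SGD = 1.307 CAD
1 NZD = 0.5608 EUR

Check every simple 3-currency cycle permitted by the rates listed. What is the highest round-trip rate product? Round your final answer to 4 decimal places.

1.0230

NZD→SGD→EUR→NZD: 0.771 × 0.753 × 1.762 = 1.02295
NZD→SGD→CAD→NZD: 0.771 × 1.307 × 0.9691 = 0.97656
NZD→EUR→CAD→NZD: 0.5608 × 1.77 × 0.9691 = 0.96194
Maximum is NZD→SGD→EUR→NZD at 1.0230; arbitrage exists.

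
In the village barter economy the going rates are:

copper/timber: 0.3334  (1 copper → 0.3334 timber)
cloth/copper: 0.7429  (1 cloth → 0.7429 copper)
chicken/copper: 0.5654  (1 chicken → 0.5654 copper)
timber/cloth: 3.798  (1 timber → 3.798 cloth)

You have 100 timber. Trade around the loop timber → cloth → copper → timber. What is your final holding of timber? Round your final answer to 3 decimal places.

94.070

100 timber × 3.798 = 379.8 cloth
379.8 cloth × 0.7429 = 282.15342 copper
282.15342 copper × 0.3334 = 94.069950228 timber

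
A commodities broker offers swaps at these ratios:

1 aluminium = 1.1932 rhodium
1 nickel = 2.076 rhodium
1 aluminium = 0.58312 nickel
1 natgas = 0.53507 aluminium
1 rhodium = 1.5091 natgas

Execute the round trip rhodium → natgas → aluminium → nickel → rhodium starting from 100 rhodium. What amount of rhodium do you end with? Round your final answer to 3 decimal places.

100 rhodium × 1.5091 = 150.91 natgas
150.91 natgas × 0.53507 = 80.7474137 aluminium
80.7474137 aluminium × 0.58312 = 47.085431876744 nickel
47.085431876744 nickel × 2.076 = 97.749356576120544 rhodium

97.749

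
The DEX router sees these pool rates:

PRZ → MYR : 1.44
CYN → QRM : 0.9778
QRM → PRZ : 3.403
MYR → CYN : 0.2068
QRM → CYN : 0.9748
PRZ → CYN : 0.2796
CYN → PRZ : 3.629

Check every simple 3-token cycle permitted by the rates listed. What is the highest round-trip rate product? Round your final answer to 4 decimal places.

PRZ→MYR→CYN→PRZ: 1.44 × 0.2068 × 3.629 = 1.08069
PRZ→CYN→QRM→PRZ: 0.2796 × 0.9778 × 3.403 = 0.93036
Maximum is PRZ→MYR→CYN→PRZ at 1.0807; arbitrage exists.

1.0807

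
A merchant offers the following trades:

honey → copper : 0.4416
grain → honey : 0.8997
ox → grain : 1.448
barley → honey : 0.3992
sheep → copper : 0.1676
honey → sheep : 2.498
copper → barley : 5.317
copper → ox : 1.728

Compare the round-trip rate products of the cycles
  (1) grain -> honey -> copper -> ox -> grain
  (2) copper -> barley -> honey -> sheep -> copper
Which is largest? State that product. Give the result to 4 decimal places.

(1) 0.8997 × 0.4416 × 1.728 × 1.448 = 0.99412
(2) 5.317 × 0.3992 × 2.498 × 0.1676 = 0.88864
Highest is cycle (1) at 0.9941 (≤1, no arbitrage).

0.9941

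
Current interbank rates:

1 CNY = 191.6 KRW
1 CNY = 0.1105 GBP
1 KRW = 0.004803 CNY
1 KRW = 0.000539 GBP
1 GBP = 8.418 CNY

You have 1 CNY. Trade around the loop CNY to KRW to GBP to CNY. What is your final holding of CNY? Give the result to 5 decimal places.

1 CNY × 191.6 = 191.6 KRW
191.6 KRW × 0.000539 = 0.1032724 GBP
0.1032724 GBP × 8.418 = 0.8693470632 CNY

0.86935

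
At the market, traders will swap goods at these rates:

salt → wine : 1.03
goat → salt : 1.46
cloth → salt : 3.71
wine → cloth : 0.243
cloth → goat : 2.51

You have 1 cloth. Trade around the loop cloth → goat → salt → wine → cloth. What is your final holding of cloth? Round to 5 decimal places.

1 cloth × 2.51 = 2.51 goat
2.51 goat × 1.46 = 3.6646 salt
3.6646 salt × 1.03 = 3.774538 wine
3.774538 wine × 0.243 = 0.917212734 cloth

0.91721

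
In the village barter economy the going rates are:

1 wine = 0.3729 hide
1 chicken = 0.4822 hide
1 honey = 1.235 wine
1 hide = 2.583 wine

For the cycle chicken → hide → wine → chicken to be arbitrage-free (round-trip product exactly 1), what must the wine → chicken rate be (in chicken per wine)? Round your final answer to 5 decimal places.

0.80288

Known legs of the cycle: 0.4822 × 2.583 = 1.2455226
For no arbitrage the full-cycle product must be 1, so the missing rate is 1 / 1.2455226 ≈ 0.8028758.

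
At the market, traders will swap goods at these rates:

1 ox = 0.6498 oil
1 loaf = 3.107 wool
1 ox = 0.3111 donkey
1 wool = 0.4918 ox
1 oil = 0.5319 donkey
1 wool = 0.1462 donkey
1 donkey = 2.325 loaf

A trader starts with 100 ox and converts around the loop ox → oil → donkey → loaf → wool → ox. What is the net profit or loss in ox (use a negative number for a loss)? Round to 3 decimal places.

100 ox × 0.6498 = 64.98 oil
64.98 oil × 0.5319 = 34.562862 donkey
34.562862 donkey × 2.325 = 80.35865415 loaf
80.35865415 loaf × 3.107 = 249.67433844405 wool
249.67433844405 wool × 0.4918 = 122.78983964678379 ox
Net change: 122.78983964678379 − 100 = 22.78983964678379 ox

22.790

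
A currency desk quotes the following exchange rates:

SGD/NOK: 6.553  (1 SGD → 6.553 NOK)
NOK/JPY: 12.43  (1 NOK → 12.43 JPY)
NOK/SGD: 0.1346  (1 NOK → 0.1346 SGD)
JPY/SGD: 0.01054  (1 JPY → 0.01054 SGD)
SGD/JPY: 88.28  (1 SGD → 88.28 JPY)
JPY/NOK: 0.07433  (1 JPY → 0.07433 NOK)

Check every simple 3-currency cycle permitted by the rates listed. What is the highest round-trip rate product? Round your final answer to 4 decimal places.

JPY→NOK→SGD→JPY: 0.07433 × 0.1346 × 88.28 = 0.88323
JPY→SGD→NOK→JPY: 0.01054 × 6.553 × 12.43 = 0.85852
Maximum is JPY→NOK→SGD→JPY at 0.8832; no arbitrage — every cycle loses value.

0.8832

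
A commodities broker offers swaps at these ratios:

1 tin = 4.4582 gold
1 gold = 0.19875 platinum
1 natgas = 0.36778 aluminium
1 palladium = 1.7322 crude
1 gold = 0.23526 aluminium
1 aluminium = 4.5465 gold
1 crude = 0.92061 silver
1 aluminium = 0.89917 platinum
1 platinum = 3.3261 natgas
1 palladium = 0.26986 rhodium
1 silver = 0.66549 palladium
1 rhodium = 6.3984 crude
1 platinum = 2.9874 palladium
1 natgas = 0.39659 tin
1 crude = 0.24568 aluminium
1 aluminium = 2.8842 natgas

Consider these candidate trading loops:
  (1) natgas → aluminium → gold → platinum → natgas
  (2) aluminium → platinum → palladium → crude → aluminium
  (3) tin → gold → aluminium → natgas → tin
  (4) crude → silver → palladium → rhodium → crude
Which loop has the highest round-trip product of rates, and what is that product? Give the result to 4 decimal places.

1.1997

(1) 0.36778 × 4.5465 × 0.19875 × 3.3261 = 1.10537
(2) 0.89917 × 2.9874 × 1.7322 × 0.24568 = 1.14315
(3) 4.4582 × 0.23526 × 2.8842 × 0.39659 = 1.19971
(4) 0.92061 × 0.66549 × 0.26986 × 6.3984 = 1.05786
Highest is cycle (3) at 1.1997 (>1, arbitrage).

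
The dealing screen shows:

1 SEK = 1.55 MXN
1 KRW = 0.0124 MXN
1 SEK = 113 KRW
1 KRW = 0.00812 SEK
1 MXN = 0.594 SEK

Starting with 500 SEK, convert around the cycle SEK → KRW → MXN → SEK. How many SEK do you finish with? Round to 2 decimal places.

416.16

500 SEK × 113 = 56500 KRW
56500 KRW × 0.0124 = 700.6 MXN
700.6 MXN × 0.594 = 416.1564 SEK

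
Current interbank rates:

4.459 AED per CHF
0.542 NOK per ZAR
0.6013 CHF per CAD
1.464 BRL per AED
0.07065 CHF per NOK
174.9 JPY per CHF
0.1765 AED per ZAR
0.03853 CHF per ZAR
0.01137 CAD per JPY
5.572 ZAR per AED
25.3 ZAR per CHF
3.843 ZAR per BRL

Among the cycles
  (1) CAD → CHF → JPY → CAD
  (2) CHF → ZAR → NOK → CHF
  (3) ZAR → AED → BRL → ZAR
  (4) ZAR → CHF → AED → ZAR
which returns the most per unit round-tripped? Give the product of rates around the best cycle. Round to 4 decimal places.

1.1958

(1) 0.6013 × 174.9 × 0.01137 = 1.19575
(2) 25.3 × 0.542 × 0.07065 = 0.96880
(3) 0.1765 × 1.464 × 3.843 = 0.99302
(4) 0.03853 × 4.459 × 5.572 = 0.95730
Highest is cycle (1) at 1.1958 (>1, arbitrage).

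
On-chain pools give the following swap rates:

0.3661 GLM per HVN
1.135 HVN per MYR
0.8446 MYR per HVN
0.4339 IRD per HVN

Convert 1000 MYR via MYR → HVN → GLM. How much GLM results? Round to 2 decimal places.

1000 MYR × 1.135 = 1135 HVN
1135 HVN × 0.3661 = 415.5235 GLM

415.52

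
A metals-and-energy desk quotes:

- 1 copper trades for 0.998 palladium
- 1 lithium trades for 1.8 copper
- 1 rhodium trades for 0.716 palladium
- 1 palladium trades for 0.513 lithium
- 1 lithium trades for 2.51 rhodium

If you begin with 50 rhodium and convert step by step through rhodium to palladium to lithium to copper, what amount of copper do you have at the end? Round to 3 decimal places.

50 rhodium × 0.716 = 35.8 palladium
35.8 palladium × 0.513 = 18.3654 lithium
18.3654 lithium × 1.8 = 33.05772 copper

33.058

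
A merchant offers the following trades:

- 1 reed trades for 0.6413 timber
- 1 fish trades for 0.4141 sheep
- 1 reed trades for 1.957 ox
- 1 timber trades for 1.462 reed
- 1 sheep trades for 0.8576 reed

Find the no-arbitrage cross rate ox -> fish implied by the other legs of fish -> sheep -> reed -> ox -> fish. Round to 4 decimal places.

Known legs of the cycle: 0.4141 × 0.8576 × 1.957 = 0.69499363712
For no arbitrage the full-cycle product must be 1, so the missing rate is 1 / 0.69499363712 ≈ 1.438862.

1.4389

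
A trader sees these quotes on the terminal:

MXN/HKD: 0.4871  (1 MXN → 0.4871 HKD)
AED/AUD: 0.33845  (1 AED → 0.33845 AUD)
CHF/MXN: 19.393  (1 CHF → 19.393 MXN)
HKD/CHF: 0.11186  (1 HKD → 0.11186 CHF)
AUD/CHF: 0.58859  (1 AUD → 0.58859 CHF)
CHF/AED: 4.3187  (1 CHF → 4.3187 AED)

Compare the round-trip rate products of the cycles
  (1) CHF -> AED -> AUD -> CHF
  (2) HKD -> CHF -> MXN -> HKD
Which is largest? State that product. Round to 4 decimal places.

1.0567

(1) 4.3187 × 0.33845 × 0.58859 = 0.86032
(2) 0.11186 × 19.393 × 0.4871 = 1.05667
Highest is cycle (2) at 1.0567 (>1, arbitrage).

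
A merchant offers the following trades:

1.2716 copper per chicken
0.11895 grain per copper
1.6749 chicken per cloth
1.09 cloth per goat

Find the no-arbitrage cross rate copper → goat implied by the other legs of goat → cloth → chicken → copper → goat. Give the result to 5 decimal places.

Known legs of the cycle: 1.09 × 1.6749 × 1.2716 = 2.3214850956
For no arbitrage the full-cycle product must be 1, so the missing rate is 1 / 2.3214850956 ≈ 0.4307587.

0.43076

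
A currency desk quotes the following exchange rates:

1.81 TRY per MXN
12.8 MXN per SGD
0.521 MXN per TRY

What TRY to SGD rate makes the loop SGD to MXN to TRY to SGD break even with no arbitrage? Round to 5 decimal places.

0.04316

Known legs of the cycle: 12.8 × 1.81 = 23.168
For no arbitrage the full-cycle product must be 1, so the missing rate is 1 / 23.168 ≈ 0.0431630.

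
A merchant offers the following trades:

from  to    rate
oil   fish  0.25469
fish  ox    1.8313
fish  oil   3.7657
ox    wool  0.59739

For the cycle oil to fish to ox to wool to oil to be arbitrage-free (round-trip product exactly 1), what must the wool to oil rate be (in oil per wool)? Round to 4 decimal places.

3.5890

Known legs of the cycle: 0.25469 × 1.8313 × 0.59739 = 0.27863093818983
For no arbitrage the full-cycle product must be 1, so the missing rate is 1 / 0.27863093818983 ≈ 3.588977.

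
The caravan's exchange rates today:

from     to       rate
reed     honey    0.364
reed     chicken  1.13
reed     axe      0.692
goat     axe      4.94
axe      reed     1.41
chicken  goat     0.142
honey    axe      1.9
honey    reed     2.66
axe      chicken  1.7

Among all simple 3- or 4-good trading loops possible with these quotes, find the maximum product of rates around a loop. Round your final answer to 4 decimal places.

goat→axe→chicken→goat: 4.94 × 1.7 × 0.142 = 1.19252
goat→axe→reed→chicken→goat: 4.94 × 1.41 × 1.13 × 0.142 = 1.11767
honey→axe→reed→honey: 1.9 × 1.41 × 0.364 = 0.97516
Maximum is goat→axe→chicken→goat at 1.1925; arbitrage exists.

1.1925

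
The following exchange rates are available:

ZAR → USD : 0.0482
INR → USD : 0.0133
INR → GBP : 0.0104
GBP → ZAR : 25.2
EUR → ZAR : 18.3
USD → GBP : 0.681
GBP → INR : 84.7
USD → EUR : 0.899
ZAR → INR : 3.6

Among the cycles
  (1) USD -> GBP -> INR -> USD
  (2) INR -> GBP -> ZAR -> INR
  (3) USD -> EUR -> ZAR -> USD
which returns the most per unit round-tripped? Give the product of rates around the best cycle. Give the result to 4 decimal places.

0.9435

(1) 0.681 × 84.7 × 0.0133 = 0.76715
(2) 0.0104 × 25.2 × 3.6 = 0.94349
(3) 0.899 × 18.3 × 0.0482 = 0.79297
Highest is cycle (2) at 0.9435 (≤1, no arbitrage).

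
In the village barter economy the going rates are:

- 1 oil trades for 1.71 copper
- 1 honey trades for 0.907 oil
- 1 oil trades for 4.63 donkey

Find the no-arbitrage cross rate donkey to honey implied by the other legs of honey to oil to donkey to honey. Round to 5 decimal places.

Known legs of the cycle: 0.907 × 4.63 = 4.19941
For no arbitrage the full-cycle product must be 1, so the missing rate is 1 / 4.19941 ≈ 0.2381287.

0.23813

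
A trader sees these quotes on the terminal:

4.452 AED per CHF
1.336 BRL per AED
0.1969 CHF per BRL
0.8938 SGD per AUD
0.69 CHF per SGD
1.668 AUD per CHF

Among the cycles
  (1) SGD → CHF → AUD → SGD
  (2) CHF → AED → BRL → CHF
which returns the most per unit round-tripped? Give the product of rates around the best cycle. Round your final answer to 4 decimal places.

1.1711

(1) 0.69 × 1.668 × 0.8938 = 1.02869
(2) 4.452 × 1.336 × 0.1969 = 1.17114
Highest is cycle (2) at 1.1711 (>1, arbitrage).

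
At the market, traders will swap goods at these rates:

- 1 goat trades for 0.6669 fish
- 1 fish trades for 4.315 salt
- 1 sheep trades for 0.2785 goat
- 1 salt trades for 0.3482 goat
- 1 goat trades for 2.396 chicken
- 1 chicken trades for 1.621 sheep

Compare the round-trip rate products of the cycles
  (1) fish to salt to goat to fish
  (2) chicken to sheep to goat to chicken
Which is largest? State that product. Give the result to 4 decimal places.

(1) 4.315 × 0.3482 × 0.6669 = 1.00201
(2) 1.621 × 0.2785 × 2.396 = 1.08167
Highest is cycle (2) at 1.0817 (>1, arbitrage).

1.0817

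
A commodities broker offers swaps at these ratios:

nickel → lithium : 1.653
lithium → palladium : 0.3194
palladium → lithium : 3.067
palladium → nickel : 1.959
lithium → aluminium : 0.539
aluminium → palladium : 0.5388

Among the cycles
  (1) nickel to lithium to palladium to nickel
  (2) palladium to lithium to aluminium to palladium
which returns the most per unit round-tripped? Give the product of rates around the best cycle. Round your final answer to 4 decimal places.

1.0343

(1) 1.653 × 0.3194 × 1.959 = 1.03429
(2) 3.067 × 0.539 × 0.5388 = 0.89070
Highest is cycle (1) at 1.0343 (>1, arbitrage).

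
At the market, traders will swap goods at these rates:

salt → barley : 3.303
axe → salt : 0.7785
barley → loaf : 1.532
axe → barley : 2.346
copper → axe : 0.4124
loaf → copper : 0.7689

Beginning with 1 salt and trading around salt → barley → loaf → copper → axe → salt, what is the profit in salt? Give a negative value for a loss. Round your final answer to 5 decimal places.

1 salt × 3.303 = 3.303 barley
3.303 barley × 1.532 = 5.060196 loaf
5.060196 loaf × 0.7689 = 3.8907847044 copper
3.8907847044 copper × 0.4124 = 1.60455961209456 axe
1.60455961209456 axe × 0.7785 = 1.24914965801561496 salt
Net change: 1.24914965801561496 − 1 = 0.24914965801561496 salt

0.24915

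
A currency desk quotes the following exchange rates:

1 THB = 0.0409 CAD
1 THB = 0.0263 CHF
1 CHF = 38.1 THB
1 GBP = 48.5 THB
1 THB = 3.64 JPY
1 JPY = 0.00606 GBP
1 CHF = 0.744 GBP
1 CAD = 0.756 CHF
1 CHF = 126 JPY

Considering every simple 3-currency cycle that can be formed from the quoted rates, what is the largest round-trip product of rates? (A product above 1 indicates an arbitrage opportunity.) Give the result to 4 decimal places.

CHF→THB→CAD→CHF: 38.1 × 0.0409 × 0.756 = 1.17807
THB→JPY→GBP→THB: 3.64 × 0.00606 × 48.5 = 1.06983
CHF→GBP→THB→CHF: 0.744 × 48.5 × 0.0263 = 0.94901
Maximum is CHF→THB→CAD→CHF at 1.1781; arbitrage exists.

1.1781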